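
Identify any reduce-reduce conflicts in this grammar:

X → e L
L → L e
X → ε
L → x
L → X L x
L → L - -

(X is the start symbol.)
A reduce-reduce conflict occurs when an LR(0) state has two complete items [A → α .] and [B → β .] — both call for a reduction, and with no lookahead the parser cannot choose between them.

Augment with X' → X and build the canonical LR(0) collection (I0 = CLOSURE({[X' → . X]}), then GOTO on every symbol after a dot until no new states appear). It has 11 states:
  I0: { [X → . e L], [X → .], [X' → . X] }  — shift, reduce
  I1: { [X' → X .] }  — accept
  I2: { [L → . L - -], [L → . L e], [L → . X L x], [L → . x], [X → . e L], [X → .], [X → e . L] }  — shift, reduce
  I3: { [L → L . - -], [L → L . e], [X → e L .] }  — shift, reduce
  I4: { [L → . L - -], [L → . L e], [L → . X L x], [L → . x], [L → X . L x], [X → . e L], [X → .] }  — shift, reduce
  I5: { [L → x .] }  — reduce
  I6: { [L → L . - -], [L → L . e], [L → X L . x] }  — shift
  I7: { [L → L - . -] }  — shift
  I8: { [L → L e .] }  — reduce
  I9: { [L → X L x .] }  — reduce
  I10: { [L → L - - .] }  — reduce

No state contains more than one complete item.

Answer: No reduce-reduce conflicts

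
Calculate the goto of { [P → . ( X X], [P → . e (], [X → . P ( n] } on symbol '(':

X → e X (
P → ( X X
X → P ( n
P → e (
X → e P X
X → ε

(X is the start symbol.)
GOTO(I, '(') = CLOSURE({ [A → αX.β] : [A → α.Xβ] ∈ I, X = '(' })

Items with dot before '(', with the dot advanced:
  [P → . ( X X] → [P → ( . X X]
Closure of the advanced items:
  [P → ( . X X] has the dot before X: add [X → . e X (], [X → . P ( n], [X → . e P X], [X → .]
  [X → . P ( n] has the dot before P: add [P → . ( X X], [P → . e (]

GOTO = { [P → ( . X X], [P → . ( X X], [P → . e (], [X → . P ( n], [X → . e P X], [X → . e X (], [X → .] }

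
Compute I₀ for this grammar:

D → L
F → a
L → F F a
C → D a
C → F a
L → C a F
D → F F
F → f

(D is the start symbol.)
First, augment the grammar with D' → D
I₀ = CLOSURE({ [D' → . D] }):
  [D' → . D] has the dot before D: add [D → . L], [D → . F F]
  [D → . L] has the dot before L: add [L → . F F a], [L → . C a F]
  [D → . F F] has the dot before F: add [F → . a], [F → . f]
  [L → . C a F] has the dot before C: add [C → . D a], [C → . F a]
No further items can be added.

I₀ = { [C → . D a], [C → . F a], [D → . F F], [D → . L], [D' → . D], [F → . a], [F → . f], [L → . C a F], [L → . F F a] }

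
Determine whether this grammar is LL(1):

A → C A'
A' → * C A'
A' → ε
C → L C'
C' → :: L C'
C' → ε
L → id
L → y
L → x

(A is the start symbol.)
Yes, the grammar is LL(1).

A grammar is LL(1) if for each non-terminal N with multiple productions, the predict sets of those productions are pairwise disjoint, where PREDICT(N → α) = (FIRST(α) \ {ε}) ∪ (FOLLOW(N) if α ⇒* ε).

Relevant sets:
  FOLLOW(A') = { $ }
  FOLLOW(C') = { $, '*' }

For A':
  PREDICT(A' → '*' C A') = { '*' }
  PREDICT(A' → ε) = { $ }
For C':
  PREDICT(C' → :: L C') = { '::' }
  PREDICT(C' → ε) = { $, '*' }
For L:
  PREDICT(L → id) = { 'id' }
  PREDICT(L → y) = { 'y' }
  PREDICT(L → x) = { 'x' }
A, C have a single production, so nothing to check there.

All predict sets are disjoint. The grammar IS LL(1).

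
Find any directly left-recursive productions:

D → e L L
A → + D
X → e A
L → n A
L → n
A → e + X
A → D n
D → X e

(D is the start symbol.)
No direct left recursion

D → e L L: starts with e
A → + D: starts with '+'
X → e A: starts with e
L → n A: starts with n
L → n: starts with n
A → e + X: starts with e
A → D n: starts with D
D → X e: starts with X

No direct left recursion found.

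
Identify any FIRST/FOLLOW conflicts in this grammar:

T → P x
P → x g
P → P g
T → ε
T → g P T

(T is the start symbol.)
A FIRST/FOLLOW conflict occurs when a non-terminal N has a nullable alternative N → β (β ⇒* ε) and another alternative N → α with FIRST(α) ∩ FOLLOW(N) ≠ ∅: on such a lookahead the parser cannot decide between expanding α and letting N vanish via β.

Nullable non-terminals: T.
FIRST sets used below: FIRST(P) = { 'x' }

T: nullable alternative(s) T → ε; FOLLOW(T) = { $ }
  T → P x: FIRST \ {ε} = { 'x' } — disjoint from FOLLOW(T)
  T → ε: FIRST \ {ε} = { } — this is the only nullable alternative, skip
  T → g P T: FIRST \ {ε} = { 'g' } — disjoint from FOLLOW(T)

P has no nullable alternative, so no FIRST/FOLLOW check is needed there.

No FIRST/FOLLOW conflicts found.

Answer: No FIRST/FOLLOW conflicts.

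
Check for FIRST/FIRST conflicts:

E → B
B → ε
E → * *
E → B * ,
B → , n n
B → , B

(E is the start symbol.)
FIRST sets of the non-terminals at (or reachable through a nullable prefix from) the front of some alternative:
  FIRST(B) = { ',', ε }

Productions for E:
  E → B: FIRST = { ',', ε }
  E → * *: FIRST = { '*' }
  E → B * ,: FIRST = { '*', ',' }
Productions for B:
  B → ε: FIRST = { ε }
  B → , n n: FIRST = { ',' }
  B → , B: FIRST = { ',' }

Conflict for E: E → B and E → B * ,
  Overlap: { ',' }
Conflict for E: E → * * and E → B * ,
  Overlap: { '*' }
Conflict for B: B → , n n and B → , B
  Overlap: { ',' }

Answer: Yes. E → B / E → B '*' ',' on { ',' }; E → '*' '*' / E → B '*' ',' on { '*' }; B → ',' n n / B → ',' B on { ',' }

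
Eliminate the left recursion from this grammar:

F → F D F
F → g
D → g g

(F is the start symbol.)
F is directly left-recursive. The standard transformation for
  A → A α₁ | ... | A α_m | β₁ | ... | β_n
is
  A  → β₁ A' | ... | β_n A'
  A' → α₁ A' | ... | α_m A' | ε

F → g becomes F → g F'
F → F D F becomes F' → D F F'
Add F' → ε

Productions for other non-terminals are unchanged:
  D → g g

Resulting grammar:
F → g F'
F' → D F F'
F' → ε
D → g g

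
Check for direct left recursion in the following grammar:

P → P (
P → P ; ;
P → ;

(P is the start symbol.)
Yes, P is left-recursive

Direct left recursion occurs when N → N α for some non-terminal N (the right-hand side begins with the left-hand side itself).

P → P (: LEFT RECURSIVE (starts with P)
P → P ; ;: LEFT RECURSIVE (starts with P)
P → ;: starts with ';'

The grammar has direct left recursion on: P.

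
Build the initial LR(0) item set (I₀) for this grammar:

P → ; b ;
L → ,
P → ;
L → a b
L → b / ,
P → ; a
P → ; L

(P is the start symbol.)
First, augment the grammar with P' → P
I₀ = CLOSURE({ [P' → . P] }):
  [P' → . P] has the dot before P: add [P → . ; b ;], [P → . ;], [P → . ; a], [P → . ; L]
No further items can be added.

I₀ = { [P → . ; L], [P → . ; a], [P → . ; b ;], [P → . ;], [P' → . P] }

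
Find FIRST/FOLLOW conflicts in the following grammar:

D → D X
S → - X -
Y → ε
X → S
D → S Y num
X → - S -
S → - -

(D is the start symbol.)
No FIRST/FOLLOW conflicts.

A FIRST/FOLLOW conflict occurs when a non-terminal N has a nullable alternative N → β (β ⇒* ε) and another alternative N → α with FIRST(α) ∩ FOLLOW(N) ≠ ∅: on such a lookahead the parser cannot decide between expanding α and letting N vanish via β.

Nullable non-terminals: Y.
Y has a nullable alternative but only one production, so nothing to check.

D, S, X have no nullable alternative, so no FIRST/FOLLOW check is needed there.

No FIRST/FOLLOW conflicts found.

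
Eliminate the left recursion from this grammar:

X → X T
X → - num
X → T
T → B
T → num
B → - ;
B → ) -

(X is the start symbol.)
X is directly left-recursive. The standard transformation for
  A → A α₁ | ... | A α_m | β₁ | ... | β_n
is
  A  → β₁ A' | ... | β_n A'
  A' → α₁ A' | ... | α_m A' | ε

X → - num becomes X → - num X'
X → T becomes X → T X'
X → X T becomes X' → T X'
Add X' → ε

Productions for other non-terminals are unchanged:
  T → B
  T → num
  B → - ;
  B → ) -

Resulting grammar:
X → - num X'
X → T X'
X' → T X'
X' → ε
T → B
T → num
B → - ;
B → ) -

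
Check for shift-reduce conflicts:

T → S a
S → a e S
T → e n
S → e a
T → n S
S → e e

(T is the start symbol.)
No shift-reduce conflicts

Augment with T' → T and build the canonical LR(0) collection (I0 = CLOSURE({[T' → . T]}), then GOTO on every symbol after a dot until no new states appear). It has 14 states:
  I0: { [S → . a e S], [S → . e a], [S → . e e], [T → . S a], [T → . e n], [T → . n S], [T' → . T] }  — shift
  I1: { [T → S . a] }  — shift
  I2: { [T' → T .] }  — accept
  I3: { [S → a . e S] }  — shift
  I4: { [S → e . a], [S → e . e], [T → e . n] }  — shift
  I5: { [S → . a e S], [S → . e a], [S → . e e], [T → n . S] }  — shift
  I6: { [T → n S .] }  — reduce
  I7: { [S → e . a], [S → e . e] }  — shift
  I8: { [S → e a .] }  — reduce
  I9: { [S → e e .] }  — reduce
  I10: { [T → e n .] }  — reduce
  I11: { [S → . a e S], [S → . e a], [S → . e e], [S → a e . S] }  — shift
  I12: { [S → a e S .] }  — reduce
  I13: { [T → S a .] }  — reduce

No state contains both a complete item and a shift item.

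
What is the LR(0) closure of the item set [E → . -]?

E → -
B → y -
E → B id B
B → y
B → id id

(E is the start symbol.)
{ [E → . -] }

To compute CLOSURE, for each item [A → α.Bβ] where B is a non-terminal, add [B → .γ] for all productions B → γ; repeat for the newly added items until nothing changes.

Start with: [E → . -]
The dot precedes the terminal '-', so nothing is added.

CLOSURE = { [E → . -] }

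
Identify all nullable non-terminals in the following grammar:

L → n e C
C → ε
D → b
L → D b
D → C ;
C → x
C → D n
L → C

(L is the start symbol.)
{ 'C', 'L' }

A non-terminal is nullable if it can derive ε (the empty string): either it has an ε-production, or it has a production whose right-hand side consists entirely of nullable non-terminals.

ε-productions: C → ε
So C is immediately nullable.
L → C: every symbol on the right is nullable, so L is nullable too.
No further non-terminal can be added: every production for the remaining non-terminals contains a terminal or a non-nullable non-terminal.
Nullable = { 'C', 'L' }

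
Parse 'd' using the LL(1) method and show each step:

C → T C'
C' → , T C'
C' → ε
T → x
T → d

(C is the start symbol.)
LL(1) parsing maintains a stack (initially the start symbol over $) and the input. At each step: if the stack top is a terminal, match it against the current input token; if it is a non-terminal N, replace it with the RHS of M[N, lookahead] (the unique production whose predict set contains the lookahead).

Stack is shown with the top on the left.

Stack   Input  Action
---------------------
C $     d $    output C → T C'
T C' $  d $    output T → d
d C' $  d $    match 'd'
C' $    $      output C' → ε
$       $      accept

The string is accepted.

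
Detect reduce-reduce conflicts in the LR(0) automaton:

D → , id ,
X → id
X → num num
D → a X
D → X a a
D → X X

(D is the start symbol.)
A reduce-reduce conflict occurs when an LR(0) state has two complete items [A → α .] and [B → β .] — both call for a reduction, and with no lookahead the parser cannot choose between them.

Augment with D' → D and build the canonical LR(0) collection (I0 = CLOSURE({[D' → . D]}), then GOTO on every symbol after a dot until no new states appear). It has 14 states:
  I0: { [D → . , id ,], [D → . X X], [D → . X a a], [D → . a X], [D' → . D], [X → . id], [X → . num num] }  — shift
  I1: { [D → , . id ,] }  — shift
  I2: { [D' → D .] }  — accept
  I3: { [D → X . X], [D → X . a a], [X → . id], [X → . num num] }  — shift
  I4: { [D → a . X], [X → . id], [X → . num num] }  — shift
  I5: { [X → id .] }  — reduce
  I6: { [X → num . num] }  — shift
  I7: { [X → num num .] }  — reduce
  I8: { [D → a X .] }  — reduce
  I9: { [D → X X .] }  — reduce
  I10: { [D → X a . a] }  — shift
  I11: { [D → X a a .] }  — reduce
  I12: { [D → , id . ,] }  — shift
  I13: { [D → , id , .] }  — reduce

No state contains more than one complete item.

Answer: No reduce-reduce conflicts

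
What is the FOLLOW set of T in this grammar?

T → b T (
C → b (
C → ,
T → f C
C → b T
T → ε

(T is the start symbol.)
{ $, '(' }

To compute FOLLOW(T), find every occurrence of T on a right-hand side N → α T β: add FIRST(β) \ {ε}, and if β is empty or nullable also add FOLLOW(N). Iterate to a fixed point.

T is the start symbol, so $ ∈ FOLLOW(T).
In T → b T (: T is followed by '(', add FIRST('(') \ {ε} = { '(' }
In C → b T: T is at the end, add FOLLOW(C)

The FOLLOW sets referred to above (computed the same way, to a fixed point):
  FOLLOW(C) = { $, '(' }

Taking the union: FOLLOW(T) = { $, '(' }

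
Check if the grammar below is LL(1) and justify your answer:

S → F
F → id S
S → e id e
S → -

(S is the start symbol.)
Yes, the grammar is LL(1).

Relevant sets:
  FIRST(F) = { 'id' }

For S:
  PREDICT(S → F) = { 'id' }
  PREDICT(S → e id e) = { 'e' }
  PREDICT(S → '-') = { '-' }
F has a single production, so nothing to check there.

All predict sets are disjoint. The grammar IS LL(1).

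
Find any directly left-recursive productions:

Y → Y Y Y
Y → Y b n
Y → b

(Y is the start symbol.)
Yes, Y is left-recursive

Direct left recursion occurs when N → N α for some non-terminal N (the right-hand side begins with the left-hand side itself).

Y → Y Y Y: LEFT RECURSIVE (starts with Y)
Y → Y b n: LEFT RECURSIVE (starts with Y)
Y → b: starts with b

The grammar has direct left recursion on: Y.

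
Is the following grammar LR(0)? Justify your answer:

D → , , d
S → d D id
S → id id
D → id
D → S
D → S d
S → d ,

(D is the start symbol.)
A grammar is LR(0) if no state in the canonical LR(0) collection has:
  - both a shift item (dot before a terminal) and a complete item (shift-reduce conflict), or
  - two or more complete items (reduce-reduce conflict; the accept item [D' → D .] counts as a complete item here).

Augment with D' → D and build the canonical LR(0) collection (I0 = CLOSURE({[D' → . D]}), then GOTO on every symbol after a dot until no new states appear). It has 13 states:
  I0: { [D → . , , d], [D → . S d], [D → . S], [D → . id], [D' → . D], [S → . d ,], [S → . d D id], [S → . id id] }  — shift
  I1: { [D → , . , d] }  — shift
  I2: { [D' → D .] }  — accept
  I3: { [D → S . d], [D → S .] }  — shift, reduce
  I4: { [D → . , , d], [D → . S d], [D → . S], [D → . id], [S → . d ,], [S → . d D id], [S → . id id], [S → d . ,], [S → d . D id] }  — shift
  I5: { [D → id .], [S → id . id] }  — shift, reduce
  I6: { [S → id id .] }  — reduce
  I7: { [D → , . , d], [S → d , .] }  — shift, reduce
  I8: { [S → d D . id] }  — shift
  I9: { [S → d D id .] }  — reduce
  I10: { [D → , , . d] }  — shift
  I11: { [D → , , d .] }  — reduce
  I12: { [D → S d .] }  — reduce

Conflict in state I3:
  Shift-reduce conflict between [D → S .] and [D → S . d]
So the grammar is NOT LR(0).

Answer: No. Shift-reduce conflict between [D → S .] and [D → S . d]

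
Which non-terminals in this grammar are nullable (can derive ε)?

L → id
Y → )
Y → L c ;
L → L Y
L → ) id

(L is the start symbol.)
None

A non-terminal is nullable if it can derive ε (the empty string): either it has an ε-production, or it has a production whose right-hand side consists entirely of nullable non-terminals.

There are no ε-productions, so no non-terminal can derive ε.
No non-terminals are nullable.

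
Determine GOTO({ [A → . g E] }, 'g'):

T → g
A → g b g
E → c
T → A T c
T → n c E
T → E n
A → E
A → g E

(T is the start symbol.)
GOTO(I, 'g') = CLOSURE({ [A → αX.β] : [A → α.Xβ] ∈ I, X = 'g' })

Items with dot before 'g', with the dot advanced:
  [A → . g E] → [A → g . E]
Closure of the advanced items:
  [A → g . E] has the dot before E: add [E → . c]

GOTO = { [A → g . E], [E → . c] }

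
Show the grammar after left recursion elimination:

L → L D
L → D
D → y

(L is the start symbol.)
L → D L'
L' → D L'
L' → ε
D → y

L is directly left-recursive. The standard transformation for
  A → A α₁ | ... | A α_m | β₁ | ... | β_n
is
  A  → β₁ A' | ... | β_n A'
  A' → α₁ A' | ... | α_m A' | ε

L → D becomes L → D L'
L → L D becomes L' → D L'
Add L' → ε

Productions for other non-terminals are unchanged:
  D → y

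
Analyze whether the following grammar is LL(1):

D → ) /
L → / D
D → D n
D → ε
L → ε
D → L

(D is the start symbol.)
Relevant sets:
  FIRST(D) = { ')', '/', 'n', ε }
  FIRST(L) = { '/', ε }
  FOLLOW(D) = { $, 'n' }
  FOLLOW(L) = { $, 'n' }

For D:
  PREDICT(D → ')' '/') = { ')' }
  PREDICT(D → D n) = { ')', '/', 'n' }
  PREDICT(D → ε) = { $, 'n' }
  PREDICT(D → L) = { $, '/', 'n' }
For L:
  PREDICT(L → '/' D) = { '/' }
  PREDICT(L → ε) = { $, 'n' }

Conflict found: Predict set conflict for D: { ')' }
The grammar is NOT LL(1).

Answer: No. Predict set conflict for D: { ')' }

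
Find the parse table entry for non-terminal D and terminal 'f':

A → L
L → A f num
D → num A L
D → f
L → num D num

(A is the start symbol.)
To find M[D, 'f'], we find productions for D where 'f' is in the predict set (PREDICT(N → α) = (FIRST(α) \ {ε}) ∪ (FOLLOW(N) if α ⇒* ε)).

D → num A L: PREDICT = { 'num' }
D → f: PREDICT = { 'f' }
  'f' is in predict set, so this production goes in M[D, 'f']

M[D, 'f'] = D → f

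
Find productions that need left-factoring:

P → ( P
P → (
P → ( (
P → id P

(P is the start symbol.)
Left-factoring is needed when two productions for the same non-terminal
share a common prefix on the right-hand side.

Productions for P:
  P → ( P
  P → (
  P → ( (
  P → id P

Found common prefix '(' in productions for P

Answer: Yes, P has productions with common prefix '('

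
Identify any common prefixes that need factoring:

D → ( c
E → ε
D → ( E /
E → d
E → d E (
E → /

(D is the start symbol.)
Yes, D has productions with common prefix '('; E has productions with common prefix 'd'

Left-factoring is needed when two productions for the same non-terminal
share a common prefix on the right-hand side.

Productions for D:
  D → ( c
  D → ( E /
Productions for E:
  E → ε
  E → d
  E → d E (
  E → /

Found common prefix '(' in productions for D
Found common prefix 'd' in productions for E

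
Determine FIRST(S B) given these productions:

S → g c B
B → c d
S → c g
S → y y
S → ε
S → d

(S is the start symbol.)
{ 'c', 'd', 'g', 'y' }

FIRST sets of the non-terminals involved (from the grammar, by fixed-point iteration):
  FIRST(S) = { 'c', 'd', 'g', 'y', ε }
  FIRST(B) = { 'c' }

To compute FIRST(S B), process the symbols left to right:
Symbol S is a non-terminal. Add FIRST(S) \ {ε} = { 'c', 'd', 'g', 'y' }
S is nullable (ε ∈ FIRST(S)), continue to the next symbol.
Symbol B is a non-terminal. Add FIRST(B) \ {ε} = { 'c' }
B is not nullable (ε ∉ FIRST(B)), so stop here.
FIRST(S B) = { 'c', 'd', 'g', 'y' }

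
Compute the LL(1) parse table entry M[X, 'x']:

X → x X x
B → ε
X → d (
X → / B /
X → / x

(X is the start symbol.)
X → x X x

To find M[X, 'x'], we find productions for X where 'x' is in the predict set (PREDICT(N → α) = (FIRST(α) \ {ε}) ∪ (FOLLOW(N) if α ⇒* ε)).

X → x X x: PREDICT = { 'x' }
  'x' is in predict set, so this production goes in M[X, 'x']
X → d (: PREDICT = { 'd' }
X → / B /: PREDICT = { '/' }
X → / x: PREDICT = { '/' }

M[X, 'x'] = X → x X x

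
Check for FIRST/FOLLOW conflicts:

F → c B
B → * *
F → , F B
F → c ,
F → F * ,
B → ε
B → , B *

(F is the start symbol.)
A FIRST/FOLLOW conflict occurs when a non-terminal N has a nullable alternative N → β (β ⇒* ε) and another alternative N → α with FIRST(α) ∩ FOLLOW(N) ≠ ∅: on such a lookahead the parser cannot decide between expanding α and letting N vanish via β.

Nullable non-terminals: B.

B: nullable alternative(s) B → ε; FOLLOW(B) = { $, '*', ',' }
  B → * *: FIRST \ {ε} = { '*' } — overlaps FOLLOW(B) on { '*' }: CONFLICT
  B → ε: FIRST \ {ε} = { } — this is the only nullable alternative, skip
  B → , B *: FIRST \ {ε} = { ',' } — overlaps FOLLOW(B) on { ',' }: CONFLICT

F has no nullable alternative, so no FIRST/FOLLOW check is needed there.

So the grammar has 2 FIRST/FOLLOW conflicts (marked CONFLICT above).

Answer: Yes. B → '*' '*' with FOLLOW(B) on { '*' }; B → ',' B '*' with FOLLOW(B) on { ',' }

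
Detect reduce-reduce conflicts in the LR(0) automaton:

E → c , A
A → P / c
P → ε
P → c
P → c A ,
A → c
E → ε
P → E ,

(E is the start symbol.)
Yes — I3: [E → .] vs [P → .]; I7: [A → c .] vs [E → .]

A reduce-reduce conflict occurs when an LR(0) state has two complete items [A → α .] and [B → β .] — both call for a reduction, and with no lookahead the parser cannot choose between them.

Augment with E' → E and build the canonical LR(0) collection (I0 = CLOSURE({[E' → . E]}), then GOTO on every symbol after a dot until no new states appear). It has 13 states:
  I0: { [E → . c , A], [E → .], [E' → . E] }  — shift, reduce
  I1: { [E' → E .] }  — accept
  I2: { [E → c . , A] }  — shift
  I3: { [A → . P / c], [A → . c], [E → . c , A], [E → .], [E → c , . A], [P → . E ,], [P → . c A ,], [P → . c], [P → .] }  — shift, 2 reduces
  I4: { [E → c , A .] }  — reduce
  I5: { [P → E . ,] }  — shift
  I6: { [A → P . / c] }  — shift
  I7: { [A → . P / c], [A → . c], [A → c .], [E → . c , A], [E → .], [E → c . , A], [P → . E ,], [P → . c A ,], [P → . c], [P → .], [P → c . A ,], [P → c .] }  — shift, 4 reduces
  I8: { [P → c A . ,] }  — shift
  I9: { [P → c A , .] }  — reduce
  I10: { [A → P / . c] }  — shift
  I11: { [A → P / c .] }  — reduce
  I12: { [P → E , .] }  — reduce

I3 contains complete items [E → .], [P → .] — reduce-reduce conflict.
I7 contains complete items [A → c .], [E → .], [P → .], [P → c .] — reduce-reduce conflict.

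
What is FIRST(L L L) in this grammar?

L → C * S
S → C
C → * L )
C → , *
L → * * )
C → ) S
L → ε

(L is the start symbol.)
{ ')', '*', ',', ε }

FIRST sets of the non-terminals involved (from the grammar, by fixed-point iteration):
  FIRST(L) = { ')', '*', ',', ε }

To compute FIRST(L L L), process the symbols left to right:
Symbol L is a non-terminal. Add FIRST(L) \ {ε} = { ')', '*', ',' }
L is nullable (ε ∈ FIRST(L)), continue to the next symbol.
Symbol L is a non-terminal. Add FIRST(L) \ {ε} = { ')', '*', ',' }
L is nullable (ε ∈ FIRST(L)), continue to the next symbol.
Symbol L is a non-terminal. Add FIRST(L) \ {ε} = { ')', '*', ',' }
L is nullable (ε ∈ FIRST(L)), continue to the next symbol.
All symbols are nullable, so ε is in the result.
FIRST(L L L) = { ')', '*', ',', ε }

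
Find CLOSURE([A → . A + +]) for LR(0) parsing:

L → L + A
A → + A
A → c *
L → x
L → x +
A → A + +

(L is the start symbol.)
To compute CLOSURE, for each item [A → α.Bβ] where B is a non-terminal, add [B → .γ] for all productions B → γ; repeat for the newly added items until nothing changes.

Start with: [A → . A + +]
  [A → . A + +] has the dot before A: add [A → . + A], [A → . c *]
No further items can be added.

CLOSURE = { [A → . + A], [A → . A + +], [A → . c *] }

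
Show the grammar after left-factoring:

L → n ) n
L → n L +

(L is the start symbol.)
L → n L'
L' → ) n
L' → L +

Left-factoring transforms A → αβ₁ | αβ₂ into A → αA' and A' → β₁ | β₂
(α is the longest common prefix among the alternatives). Repeat until
no nonterminal has two alternatives with a common prefix.

Round 1: L has alternatives sharing prefix 'n'. Introduce L': L → n L'
  Add: L' → ) n
  Add: L' → L +

No remaining common prefixes — done.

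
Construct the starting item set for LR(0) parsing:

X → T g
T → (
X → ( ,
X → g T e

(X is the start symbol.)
{ [T → . (], [X → . ( ,], [X → . T g], [X → . g T e], [X' → . X] }

First, augment the grammar with X' → X
I₀ = CLOSURE({ [X' → . X] }):
  [X' → . X] has the dot before X: add [X → . T g], [X → . ( ,], [X → . g T e]
  [X → . T g] has the dot before T: add [T → . (]
No further items can be added.

I₀ = { [T → . (], [X → . ( ,], [X → . T g], [X → . g T e], [X' → . X] }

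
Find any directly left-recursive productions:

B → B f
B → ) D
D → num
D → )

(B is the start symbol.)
Yes, B is left-recursive

Direct left recursion occurs when N → N α for some non-terminal N (the right-hand side begins with the left-hand side itself).

B → B f: LEFT RECURSIVE (starts with B)
B → ) D: starts with ')'
D → num: starts with num
D → ): starts with ')'

The grammar has direct left recursion on: B.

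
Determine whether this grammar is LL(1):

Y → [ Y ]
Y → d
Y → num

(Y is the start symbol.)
Yes, the grammar is LL(1).

A grammar is LL(1) if for each non-terminal N with multiple productions, the predict sets of those productions are pairwise disjoint, where PREDICT(N → α) = (FIRST(α) \ {ε}) ∪ (FOLLOW(N) if α ⇒* ε).

For Y:
  PREDICT(Y → '[' Y ']') = { '[' }
  PREDICT(Y → d) = { 'd' }
  PREDICT(Y → num) = { 'num' }

All predict sets are disjoint. The grammar IS LL(1).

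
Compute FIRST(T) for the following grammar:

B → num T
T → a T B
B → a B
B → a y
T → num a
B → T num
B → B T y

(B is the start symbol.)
{ 'a', 'num' }

From T → a T B:
  - a is a terminal: add 'a' and stop
From T → num a:
  - num is a terminal: add 'num' and stop

Collecting: FIRST(T) = { 'a', 'num' }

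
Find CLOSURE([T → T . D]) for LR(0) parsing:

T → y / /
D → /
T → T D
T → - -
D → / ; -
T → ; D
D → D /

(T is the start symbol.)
{ [D → . / ; -], [D → . /], [D → . D /], [T → T . D] }

To compute CLOSURE, for each item [A → α.Bβ] where B is a non-terminal, add [B → .γ] for all productions B → γ; repeat for the newly added items until nothing changes.

Start with: [T → T . D]
  [T → T . D] has the dot before D: add [D → . /], [D → . / ; -], [D → . D /]
No further items can be added.

CLOSURE = { [D → . / ; -], [D → . /], [D → . D /], [T → T . D] }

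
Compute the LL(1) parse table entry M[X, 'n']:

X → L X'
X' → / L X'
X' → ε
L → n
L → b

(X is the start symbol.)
To find M[X, 'n'], we find productions for X where 'n' is in the predict set (PREDICT(N → α) = (FIRST(α) \ {ε}) ∪ (FOLLOW(N) if α ⇒* ε)).

Relevant sets:
  FIRST(L) = { 'b', 'n' }

X → L X': PREDICT = { 'b', 'n' }
  'n' is in predict set, so this production goes in M[X, 'n']

M[X, 'n'] = X → L X'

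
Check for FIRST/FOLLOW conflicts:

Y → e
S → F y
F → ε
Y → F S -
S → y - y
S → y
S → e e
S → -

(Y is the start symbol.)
No FIRST/FOLLOW conflicts.

Nullable non-terminals: F.
F has a nullable alternative but only one production, so nothing to check.

S, Y have no nullable alternative, so no FIRST/FOLLOW check is needed there.

No FIRST/FOLLOW conflicts found.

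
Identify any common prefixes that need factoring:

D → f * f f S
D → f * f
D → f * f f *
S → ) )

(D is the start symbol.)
Left-factoring is needed when two productions for the same non-terminal
share a common prefix on the right-hand side.

Productions for D:
  D → f * f f S
  D → f * f
  D → f * f f *

Found common prefix 'f * f' in productions for D

Answer: Yes, D has productions with common prefix 'f * f'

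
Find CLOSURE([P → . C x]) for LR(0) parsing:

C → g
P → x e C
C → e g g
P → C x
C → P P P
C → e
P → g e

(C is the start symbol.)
{ [C → . P P P], [C → . e g g], [C → . e], [C → . g], [P → . C x], [P → . g e], [P → . x e C] }

To compute CLOSURE, for each item [A → α.Bβ] where B is a non-terminal, add [B → .γ] for all productions B → γ; repeat for the newly added items until nothing changes.

Start with: [P → . C x]
  [P → . C x] has the dot before C: add [C → . g], [C → . e g g], [C → . P P P], [C → . e]
  [C → . P P P] has the dot before P: add [P → . x e C], [P → . g e]
No further items can be added.

CLOSURE = { [C → . P P P], [C → . e g g], [C → . e], [C → . g], [P → . C x], [P → . g e], [P → . x e C] }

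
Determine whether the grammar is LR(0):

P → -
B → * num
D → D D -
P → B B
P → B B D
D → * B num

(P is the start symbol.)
No. Shift-reduce conflict between [P → B B .] and [D → . * B num]

A grammar is LR(0) if no state in the canonical LR(0) collection has:
  - both a shift item (dot before a terminal) and a complete item (shift-reduce conflict), or
  - two or more complete items (reduce-reduce conflict; the accept item [P' → P .] counts as a complete item here).

Augment with P' → P and build the canonical LR(0) collection (I0 = CLOSURE({[P' → . P]}), then GOTO on every symbol after a dot until no new states appear). It has 13 states:
  I0: { [B → . * num], [P → . -], [P → . B B D], [P → . B B], [P' → . P] }  — shift
  I1: { [B → * . num] }  — shift
  I2: { [P → - .] }  — reduce
  I3: { [B → . * num], [P → B . B D], [P → B . B] }  — shift
  I4: { [P' → P .] }  — accept
  I5: { [D → . * B num], [D → . D D -], [P → B B . D], [P → B B .] }  — shift, reduce
  I6: { [B → . * num], [D → * . B num] }  — shift
  I7: { [D → . * B num], [D → . D D -], [D → D . D -], [P → B B D .] }  — shift, reduce
  I8: { [D → . * B num], [D → . D D -], [D → D . D -], [D → D D . -] }  — shift
  I9: { [D → D D - .] }  — reduce
  I10: { [D → * B . num] }  — shift
  I11: { [D → * B num .] }  — reduce
  I12: { [B → * num .] }  — reduce

Conflict in state I5:
  Shift-reduce conflict between [P → B B .] and [D → . * B num]
So the grammar is NOT LR(0).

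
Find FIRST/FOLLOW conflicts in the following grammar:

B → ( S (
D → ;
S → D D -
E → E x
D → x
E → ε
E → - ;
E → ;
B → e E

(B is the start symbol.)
Yes. E → E x with FOLLOW(E) on { 'x' }

A FIRST/FOLLOW conflict occurs when a non-terminal N has a nullable alternative N → β (β ⇒* ε) and another alternative N → α with FIRST(α) ∩ FOLLOW(N) ≠ ∅: on such a lookahead the parser cannot decide between expanding α and letting N vanish via β.

Nullable non-terminals: E.
FIRST sets used below: FIRST(E) = { '-', ';', 'x', ε }

E: nullable alternative(s) E → ε; FOLLOW(E) = { $, 'x' }
  E → E x: FIRST \ {ε} = { '-', ';', 'x' } — overlaps FOLLOW(E) on { 'x' }: CONFLICT
  E → ε: FIRST \ {ε} = { } — this is the only nullable alternative, skip
  E → - ;: FIRST \ {ε} = { '-' } — disjoint from FOLLOW(E)
  E → ;: FIRST \ {ε} = { ';' } — disjoint from FOLLOW(E)

B, D, S have no nullable alternative, so no FIRST/FOLLOW check is needed there.

So the grammar has 1 FIRST/FOLLOW conflict (marked CONFLICT above).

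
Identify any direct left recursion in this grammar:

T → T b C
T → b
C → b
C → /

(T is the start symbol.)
Yes, T is left-recursive

T → T b C: LEFT RECURSIVE (starts with T)
T → b: starts with b
C → b: starts with b
C → /: starts with '/'

The grammar has direct left recursion on: T.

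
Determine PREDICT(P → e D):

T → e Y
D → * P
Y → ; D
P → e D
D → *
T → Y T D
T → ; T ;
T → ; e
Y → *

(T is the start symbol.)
PREDICT(P → e D) = (FIRST(RHS) \ {ε}) ∪ (FOLLOW(P) if ε ∈ FIRST(RHS), i.e. RHS ⇒* ε)
FIRST(e D) = { 'e' }
ε ∉ FIRST(e D), so FOLLOW(P) is not added.
PREDICT(P → e D) = { 'e' }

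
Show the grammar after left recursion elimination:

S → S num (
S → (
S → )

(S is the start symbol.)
S is directly left-recursive. The standard transformation for
  A → A α₁ | ... | A α_m | β₁ | ... | β_n
is
  A  → β₁ A' | ... | β_n A'
  A' → α₁ A' | ... | α_m A' | ε

S → ( becomes S → ( S'
S → ) becomes S → ) S'
S → S num ( becomes S' → num ( S'
Add S' → ε

Resulting grammar:
S → ( S'
S → ) S'
S' → num ( S'
S' → ε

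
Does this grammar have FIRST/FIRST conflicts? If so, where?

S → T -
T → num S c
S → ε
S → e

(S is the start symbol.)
No FIRST/FIRST conflicts.

FIRST sets of the non-terminals at (or reachable through a nullable prefix from) the front of some alternative:
  FIRST(T) = { 'num' }

Productions for S:
  S → T -: FIRST = { 'num' }
  S → ε: FIRST = { ε }
  S → e: FIRST = { 'e' }
T has only one production, so no FIRST/FIRST conflict is possible there.

All alternatives of each non-terminal have pairwise disjoint FIRST sets.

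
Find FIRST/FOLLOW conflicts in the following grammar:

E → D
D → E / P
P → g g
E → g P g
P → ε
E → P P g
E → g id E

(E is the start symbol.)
Yes. P → g g with FOLLOW(P) on { 'g' }

Nullable non-terminals: P.

P: nullable alternative(s) P → ε; FOLLOW(P) = { $, '/', 'g' }
  P → g g: FIRST \ {ε} = { 'g' } — overlaps FOLLOW(P) on { 'g' }: CONFLICT
  P → ε: FIRST \ {ε} = { } — this is the only nullable alternative, skip

D, E have no nullable alternative, so no FIRST/FOLLOW check is needed there.

So the grammar has 1 FIRST/FOLLOW conflict (marked CONFLICT above).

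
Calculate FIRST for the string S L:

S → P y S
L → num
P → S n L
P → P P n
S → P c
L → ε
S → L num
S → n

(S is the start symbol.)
FIRST sets of the non-terminals involved (from the grammar, by fixed-point iteration):
  FIRST(S) = { 'n', 'num' }

To compute FIRST(S L), process the symbols left to right:
Symbol S is a non-terminal. Add FIRST(S) \ {ε} = { 'n', 'num' }
S is not nullable (ε ∉ FIRST(S)), so stop here.
FIRST(S L) = { 'n', 'num' }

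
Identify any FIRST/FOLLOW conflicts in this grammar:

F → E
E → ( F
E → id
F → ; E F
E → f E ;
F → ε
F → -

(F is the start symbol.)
A FIRST/FOLLOW conflict occurs when a non-terminal N has a nullable alternative N → β (β ⇒* ε) and another alternative N → α with FIRST(α) ∩ FOLLOW(N) ≠ ∅: on such a lookahead the parser cannot decide between expanding α and letting N vanish via β.

Nullable non-terminals: F.
FIRST sets used below: FIRST(E) = { '(', 'f', 'id' }

F: nullable alternative(s) F → ε; FOLLOW(F) = { $, '(', '-', ';', 'f', 'id' }
  F → E: FIRST \ {ε} = { '(', 'f', 'id' } — overlaps FOLLOW(F) on { '(', 'f', 'id' }: CONFLICT
  F → ; E F: FIRST \ {ε} = { ';' } — overlaps FOLLOW(F) on { ';' }: CONFLICT
  F → ε: FIRST \ {ε} = { } — this is the only nullable alternative, skip
  F → -: FIRST \ {ε} = { '-' } — overlaps FOLLOW(F) on { '-' }: CONFLICT

E has no nullable alternative, so no FIRST/FOLLOW check is needed there.

So the grammar has 3 FIRST/FOLLOW conflicts (marked CONFLICT above).

Answer: Yes. F → E with FOLLOW(F) on { '(', 'f', 'id' }; F → ';' E F with FOLLOW(F) on { ';' }; F → '-' with FOLLOW(F) on { '-' }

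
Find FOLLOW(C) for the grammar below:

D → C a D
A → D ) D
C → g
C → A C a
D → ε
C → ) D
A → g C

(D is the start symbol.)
{ ')', 'a', 'g' }

In D → C a D: C is followed by a D, add FIRST(a D) \ {ε} = { 'a' }
In C → A C a: C is followed by a, add FIRST(a) \ {ε} = { 'a' }
In A → g C: C is at the end, add FOLLOW(A)

The FOLLOW sets referred to above (computed the same way, to a fixed point):
  FOLLOW(A) = { ')', 'g' }

Taking the union: FOLLOW(C) = { ')', 'a', 'g' }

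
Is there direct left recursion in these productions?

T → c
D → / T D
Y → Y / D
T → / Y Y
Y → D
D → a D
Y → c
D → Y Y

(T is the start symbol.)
Yes, Y is left-recursive

T → c: starts with c
D → / T D: starts with '/'
Y → Y / D: LEFT RECURSIVE (starts with Y)
T → / Y Y: starts with '/'
Y → D: starts with D
D → a D: starts with a
Y → c: starts with c
D → Y Y: starts with Y

The grammar has direct left recursion on: Y.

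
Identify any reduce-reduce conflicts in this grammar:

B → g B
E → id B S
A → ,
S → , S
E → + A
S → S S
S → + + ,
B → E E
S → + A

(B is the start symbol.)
Augment with B' → B and build the canonical LR(0) collection (I0 = CLOSURE({[B' → . B]}), then GOTO on every symbol after a dot until no new states appear). It has 19 states:
  I0: { [B → . E E], [B → . g B], [B' → . B], [E → . + A], [E → . id B S] }  — shift
  I1: { [A → . ,], [E → + . A] }  — shift
  I2: { [B' → B .] }  — accept
  I3: { [B → E . E], [E → . + A], [E → . id B S] }  — shift
  I4: { [B → . E E], [B → . g B], [B → g . B], [E → . + A], [E → . id B S] }  — shift
  I5: { [B → . E E], [B → . g B], [E → . + A], [E → . id B S], [E → id . B S] }  — shift
  I6: { [E → id B . S], [S → . + + ,], [S → . + A], [S → . , S], [S → . S S] }  — shift
  I7: { [A → . ,], [S → + . + ,], [S → + . A] }  — shift
  I8: { [S → , . S], [S → . + + ,], [S → . + A], [S → . , S], [S → . S S] }  — shift
  I9: { [E → id B S .], [S → . + + ,], [S → . + A], [S → . , S], [S → . S S], [S → S . S] }  — shift, reduce
  I10: { [S → . + + ,], [S → . + A], [S → . , S], [S → . S S], [S → S . S], [S → S S .] }  — shift, reduce
  I11: { [S → , S .], [S → . + + ,], [S → . + A], [S → . , S], [S → . S S], [S → S . S] }  — shift, reduce
  I12: { [S → + + . ,] }  — shift
  I13: { [A → , .] }  — reduce
  I14: { [S → + A .] }  — reduce
  I15: { [S → + + , .] }  — reduce
  I16: { [B → g B .] }  — reduce
  I17: { [B → E E .] }  — reduce
  I18: { [E → + A .] }  — reduce

No state contains more than one complete item.

Answer: No reduce-reduce conflicts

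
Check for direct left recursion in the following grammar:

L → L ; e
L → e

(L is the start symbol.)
L → L ; e: LEFT RECURSIVE (starts with L)
L → e: starts with e

The grammar has direct left recursion on: L.

Answer: Yes, L is left-recursive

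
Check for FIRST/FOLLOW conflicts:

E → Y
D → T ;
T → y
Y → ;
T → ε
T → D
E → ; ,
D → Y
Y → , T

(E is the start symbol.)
Nullable non-terminals: T.
FIRST sets used below: FIRST(D) = { ',', ';', 'y' }

T: nullable alternative(s) T → ε; FOLLOW(T) = { $, ';' }
  T → y: FIRST \ {ε} = { 'y' } — disjoint from FOLLOW(T)
  T → ε: FIRST \ {ε} = { } — this is the only nullable alternative, skip
  T → D: FIRST \ {ε} = { ',', ';', 'y' } — overlaps FOLLOW(T) on { ';' }: CONFLICT

D, E, Y have no nullable alternative, so no FIRST/FOLLOW check is needed there.

So the grammar has 1 FIRST/FOLLOW conflict (marked CONFLICT above).

Answer: Yes. T → D with FOLLOW(T) on { ';' }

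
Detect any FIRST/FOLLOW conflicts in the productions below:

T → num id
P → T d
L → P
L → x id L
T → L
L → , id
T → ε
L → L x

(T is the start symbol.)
Yes. T → L with FOLLOW(T) on { 'd' }

A FIRST/FOLLOW conflict occurs when a non-terminal N has a nullable alternative N → β (β ⇒* ε) and another alternative N → α with FIRST(α) ∩ FOLLOW(N) ≠ ∅: on such a lookahead the parser cannot decide between expanding α and letting N vanish via β.

Nullable non-terminals: T.
FIRST sets used below: FIRST(L) = { ',', 'd', 'num', 'x' }

T: nullable alternative(s) T → ε; FOLLOW(T) = { $, 'd' }
  T → num id: FIRST \ {ε} = { 'num' } — disjoint from FOLLOW(T)
  T → L: FIRST \ {ε} = { ',', 'd', 'num', 'x' } — overlaps FOLLOW(T) on { 'd' }: CONFLICT
  T → ε: FIRST \ {ε} = { } — this is the only nullable alternative, skip

L, P have no nullable alternative, so no FIRST/FOLLOW check is needed there.

So the grammar has 1 FIRST/FOLLOW conflict (marked CONFLICT above).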